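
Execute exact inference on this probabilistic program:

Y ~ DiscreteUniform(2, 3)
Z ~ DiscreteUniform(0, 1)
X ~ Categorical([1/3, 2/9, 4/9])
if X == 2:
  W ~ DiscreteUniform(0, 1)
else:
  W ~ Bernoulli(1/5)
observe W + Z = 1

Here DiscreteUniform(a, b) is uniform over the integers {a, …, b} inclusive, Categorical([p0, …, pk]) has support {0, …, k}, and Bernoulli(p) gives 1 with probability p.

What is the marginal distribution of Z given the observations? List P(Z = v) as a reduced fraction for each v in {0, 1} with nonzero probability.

Enumerate traces; 12 have nonzero weight after conditioning:
  (Y=2, Z=0, X=0, W=1) weight 1/60
  (Y=2, Z=0, X=1, W=1) weight 1/90
  (Y=2, Z=0, X=2, W=1) weight 1/18
  (Y=2, Z=1, X=0, W=0) weight 1/15
  (Y=2, Z=1, X=1, W=0) weight 2/45
  (Y=2, Z=1, X=2, W=0) weight 1/18
  (Y=3, Z=0, X=0, W=1) weight 1/60
  (Y=3, Z=0, X=1, W=1) weight 1/90
  … 4 more
Group by Z:
  weight(Z=0) = 1/6
  weight(Z=1) = 1/3
Total weight = 1/6 + 1/3 = 1/2
P(Z=0 | obs) = 1/6 / 1/2 = 1/3
P(Z=1 | obs) = 1/3 / 1/2 = 2/3

P(Z=0) = 1/3, P(Z=1) = 2/3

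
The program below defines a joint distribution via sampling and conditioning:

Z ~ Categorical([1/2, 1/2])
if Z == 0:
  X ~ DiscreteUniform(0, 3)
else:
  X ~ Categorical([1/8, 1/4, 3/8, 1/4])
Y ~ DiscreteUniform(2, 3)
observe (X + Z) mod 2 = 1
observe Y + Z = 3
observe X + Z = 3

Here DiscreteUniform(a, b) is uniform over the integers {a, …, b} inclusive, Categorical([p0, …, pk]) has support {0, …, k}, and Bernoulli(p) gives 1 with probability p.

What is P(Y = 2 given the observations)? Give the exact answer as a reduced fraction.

P(Y = 2 | obs) = 3/5

Enumerate traces; 2 have nonzero weight after conditioning:
  (Z=0, X=3, Y=3) weight 1/16
  (Z=1, X=2, Y=2) weight 3/32
Group by Y:
  weight(Y=2) = 3/32
  weight(Y=3) = 1/16
Total weight = 3/32 + 1/16 = 5/32
P(Y=2 | obs) = 3/32 / 5/32 = 3/5
P(Y=3 | obs) = 1/16 / 5/32 = 2/5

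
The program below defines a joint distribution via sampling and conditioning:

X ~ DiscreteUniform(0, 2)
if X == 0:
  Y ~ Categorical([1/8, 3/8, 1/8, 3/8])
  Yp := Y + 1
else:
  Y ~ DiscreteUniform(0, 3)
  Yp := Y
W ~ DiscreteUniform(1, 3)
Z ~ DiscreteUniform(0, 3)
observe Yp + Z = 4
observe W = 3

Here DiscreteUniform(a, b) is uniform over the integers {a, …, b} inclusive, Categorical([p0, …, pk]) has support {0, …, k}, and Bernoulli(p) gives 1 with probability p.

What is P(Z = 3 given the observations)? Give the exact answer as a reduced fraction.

P(Z = 3 | obs) = 1/4

Enumerate traces; 10 have nonzero weight after conditioning:
  (X=0, Y=0, W=3, Z=3) weight 1/288
  (X=0, Y=1, W=3, Z=2) weight 1/96
  (X=0, Y=2, W=3, Z=1) weight 1/288
  (X=0, Y=3, W=3, Z=0) weight 1/96
  (X=1, Y=1, W=3, Z=3) weight 1/144
  (X=1, Y=2, W=3, Z=2) weight 1/144
  (X=1, Y=3, W=3, Z=1) weight 1/144
  (X=2, Y=1, W=3, Z=3) weight 1/144
  … 2 more
Group by Z:
  weight(Z=0) = 1/96
  weight(Z=1) = 5/288
  weight(Z=2) = 7/288
  weight(Z=3) = 5/288
Total weight = 1/96 + 5/288 + 7/288 + 5/288 = 5/72
P(Z=0 | obs) = 1/96 / 5/72 = 3/20
P(Z=1 | obs) = 5/288 / 5/72 = 1/4
P(Z=2 | obs) = 7/288 / 5/72 = 7/20
P(Z=3 | obs) = 5/288 / 5/72 = 1/4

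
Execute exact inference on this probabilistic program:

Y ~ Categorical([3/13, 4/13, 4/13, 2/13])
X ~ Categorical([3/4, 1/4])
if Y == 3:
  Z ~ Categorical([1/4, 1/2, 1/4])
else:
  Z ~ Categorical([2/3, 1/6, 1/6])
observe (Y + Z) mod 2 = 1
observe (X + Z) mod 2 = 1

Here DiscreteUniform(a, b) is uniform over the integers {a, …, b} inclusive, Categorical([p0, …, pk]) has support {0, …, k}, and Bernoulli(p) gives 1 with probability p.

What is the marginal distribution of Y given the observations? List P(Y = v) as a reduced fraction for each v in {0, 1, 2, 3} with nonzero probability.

P(Y=0) = 9/47, P(Y=1) = 20/47, P(Y=2) = 12/47, P(Y=3) = 6/47

Enumerate traces; 6 have nonzero weight after conditioning:
  (Y=0, X=0, Z=1) weight 3/104
  (Y=1, X=1, Z=0) weight 2/39
  (Y=1, X=1, Z=2) weight 1/78
  (Y=2, X=0, Z=1) weight 1/26
  (Y=3, X=1, Z=0) weight 1/104
  (Y=3, X=1, Z=2) weight 1/104
Group by Y:
  weight(Y=0) = 3/104
  weight(Y=1) = 5/78
  weight(Y=2) = 1/26
  weight(Y=3) = 1/52
Total weight = 3/104 + 5/78 + 1/26 + 1/52 = 47/312
P(Y=0 | obs) = 3/104 / 47/312 = 9/47
P(Y=1 | obs) = 5/78 / 47/312 = 20/47
P(Y=2 | obs) = 1/26 / 47/312 = 12/47
P(Y=3 | obs) = 1/52 / 47/312 = 6/47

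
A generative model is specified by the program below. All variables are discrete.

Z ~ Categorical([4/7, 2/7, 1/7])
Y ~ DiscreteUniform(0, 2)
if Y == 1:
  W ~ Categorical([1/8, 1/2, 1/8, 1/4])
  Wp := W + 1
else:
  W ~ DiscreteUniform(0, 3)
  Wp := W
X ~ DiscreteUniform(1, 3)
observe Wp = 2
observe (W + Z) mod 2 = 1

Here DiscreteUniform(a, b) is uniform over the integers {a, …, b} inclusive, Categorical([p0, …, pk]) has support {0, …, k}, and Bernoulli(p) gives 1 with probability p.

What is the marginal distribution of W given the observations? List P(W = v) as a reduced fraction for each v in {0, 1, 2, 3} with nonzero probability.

Enumerate traces; 12 have nonzero weight after conditioning:
  (Z=0, Y=1, W=1, X=1) weight 2/63
  (Z=0, Y=1, W=1, X=2) weight 2/63
  (Z=0, Y=1, W=1, X=3) weight 2/63
  (Z=1, Y=0, W=2, X=1) weight 1/126
  (Z=1, Y=0, W=2, X=2) weight 1/126
  (Z=1, Y=0, W=2, X=3) weight 1/126
  (Z=1, Y=2, W=2, X=1) weight 1/126
  (Z=1, Y=2, W=2, X=2) weight 1/126
  … 4 more
Group by W:
  weight(W=1) = 5/42
  weight(W=2) = 1/21
Total weight = 5/42 + 1/21 = 1/6
P(W=1 | obs) = 5/42 / 1/6 = 5/7
P(W=2 | obs) = 1/21 / 1/6 = 2/7

P(W=1) = 5/7, P(W=2) = 2/7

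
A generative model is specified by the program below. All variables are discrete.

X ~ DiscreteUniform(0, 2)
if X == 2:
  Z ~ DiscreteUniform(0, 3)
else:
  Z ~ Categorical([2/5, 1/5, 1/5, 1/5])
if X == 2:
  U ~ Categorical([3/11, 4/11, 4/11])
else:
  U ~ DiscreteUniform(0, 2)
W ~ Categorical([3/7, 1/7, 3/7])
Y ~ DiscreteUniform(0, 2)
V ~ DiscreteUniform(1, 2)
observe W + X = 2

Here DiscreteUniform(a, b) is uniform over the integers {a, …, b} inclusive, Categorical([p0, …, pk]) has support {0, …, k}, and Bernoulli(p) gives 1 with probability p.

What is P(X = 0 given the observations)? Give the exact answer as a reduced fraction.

P(X = 0 | obs) = 3/7

Enumerate traces; 216 have nonzero weight after conditioning:
  (X=0, Z=0, U=0, W=2, Y=0, V=1) weight 1/315
  (X=0, Z=0, U=0, W=2, Y=0, V=2) weight 1/315
  (X=0, Z=0, U=0, W=2, Y=1, V=1) weight 1/315
  (X=0, Z=0, U=0, W=2, Y=1, V=2) weight 1/315
  (X=0, Z=0, U=0, W=2, Y=2, V=1) weight 1/315
  (X=0, Z=0, U=0, W=2, Y=2, V=2) weight 1/315
  (X=0, Z=0, U=1, W=2, Y=0, V=1) weight 1/315
  (X=0, Z=0, U=1, W=2, Y=0, V=2) weight 1/315
  (X=1, Z=0, U=0, W=1, Y=0, V=1) weight 1/945
  (X=2, Z=0, U=0, W=0, Y=0, V=1) weight 1/616
  … 206 more
Group by X:
  weight(X=0) = 1/7
  weight(X=1) = 1/21
  weight(X=2) = 1/7
Total weight = 1/7 + 1/21 + 1/7 = 1/3
P(X=0 | obs) = 1/7 / 1/3 = 3/7
P(X=1 | obs) = 1/21 / 1/3 = 1/7
P(X=2 | obs) = 1/7 / 1/3 = 3/7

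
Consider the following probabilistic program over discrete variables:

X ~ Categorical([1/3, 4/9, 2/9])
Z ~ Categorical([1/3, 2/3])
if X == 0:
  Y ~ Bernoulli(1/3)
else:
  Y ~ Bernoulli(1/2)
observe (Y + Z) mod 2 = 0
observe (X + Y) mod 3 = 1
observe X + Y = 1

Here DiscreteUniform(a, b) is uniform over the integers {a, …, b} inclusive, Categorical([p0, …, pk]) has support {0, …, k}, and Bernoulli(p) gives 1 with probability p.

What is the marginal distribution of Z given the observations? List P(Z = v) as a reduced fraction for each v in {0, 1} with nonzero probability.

Enumerate traces; 2 have nonzero weight after conditioning:
  (X=0, Z=1, Y=1) weight 2/27
  (X=1, Z=0, Y=0) weight 2/27
Group by Z:
  weight(Z=0) = 2/27
  weight(Z=1) = 2/27
Total weight = 2/27 + 2/27 = 4/27
P(Z=0 | obs) = 2/27 / 4/27 = 1/2
P(Z=1 | obs) = 2/27 / 4/27 = 1/2

P(Z=0) = 1/2, P(Z=1) = 1/2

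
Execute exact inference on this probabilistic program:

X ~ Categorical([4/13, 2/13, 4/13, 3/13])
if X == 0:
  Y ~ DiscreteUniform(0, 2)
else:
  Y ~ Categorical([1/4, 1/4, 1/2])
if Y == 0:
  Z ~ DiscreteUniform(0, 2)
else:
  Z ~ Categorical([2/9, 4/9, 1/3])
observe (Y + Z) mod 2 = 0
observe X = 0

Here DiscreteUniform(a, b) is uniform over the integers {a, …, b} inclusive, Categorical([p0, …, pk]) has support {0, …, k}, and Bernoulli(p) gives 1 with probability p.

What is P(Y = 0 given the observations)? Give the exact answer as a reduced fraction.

Enumerate traces; 5 have nonzero weight after conditioning:
  (X=0, Y=0, Z=0) weight 4/117
  (X=0, Y=0, Z=2) weight 4/117
  (X=0, Y=1, Z=1) weight 16/351
  (X=0, Y=2, Z=0) weight 8/351
  (X=0, Y=2, Z=2) weight 4/117
Group by Y:
  weight(Y=0) = 8/117
  weight(Y=1) = 16/351
  weight(Y=2) = 20/351
Total weight = 8/117 + 16/351 + 20/351 = 20/117
P(Y=0 | obs) = 8/117 / 20/117 = 2/5
P(Y=1 | obs) = 16/351 / 20/117 = 4/15
P(Y=2 | obs) = 20/351 / 20/117 = 1/3

P(Y = 0 | obs) = 2/5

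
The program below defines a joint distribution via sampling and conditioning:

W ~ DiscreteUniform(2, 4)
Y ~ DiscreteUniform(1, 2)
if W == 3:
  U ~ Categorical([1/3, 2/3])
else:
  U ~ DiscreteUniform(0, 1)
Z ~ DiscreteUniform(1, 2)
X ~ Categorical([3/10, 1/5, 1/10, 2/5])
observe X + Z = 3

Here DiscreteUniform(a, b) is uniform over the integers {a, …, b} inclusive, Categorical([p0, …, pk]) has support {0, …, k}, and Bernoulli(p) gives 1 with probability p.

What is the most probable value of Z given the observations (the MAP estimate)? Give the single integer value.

argmax_v P(Z = v | obs) = 2

Enumerate traces; 24 have nonzero weight after conditioning:
  (W=2, Y=1, U=0, Z=1, X=2) weight 1/240
  (W=2, Y=1, U=0, Z=2, X=1) weight 1/120
  (W=2, Y=1, U=1, Z=1, X=2) weight 1/240
  (W=2, Y=1, U=1, Z=2, X=1) weight 1/120
  (W=2, Y=2, U=0, Z=1, X=2) weight 1/240
  (W=2, Y=2, U=0, Z=2, X=1) weight 1/120
  (W=2, Y=2, U=1, Z=1, X=2) weight 1/240
  (W=2, Y=2, U=1, Z=2, X=1) weight 1/120
  … 16 more
Group by Z:
  weight(Z=1) = 1/20
  weight(Z=2) = 1/10
Total weight = 1/20 + 1/10 = 3/20
P(Z=1 | obs) = 1/20 / 3/20 = 1/3
P(Z=2 | obs) = 1/10 / 3/20 = 2/3
argmax = 2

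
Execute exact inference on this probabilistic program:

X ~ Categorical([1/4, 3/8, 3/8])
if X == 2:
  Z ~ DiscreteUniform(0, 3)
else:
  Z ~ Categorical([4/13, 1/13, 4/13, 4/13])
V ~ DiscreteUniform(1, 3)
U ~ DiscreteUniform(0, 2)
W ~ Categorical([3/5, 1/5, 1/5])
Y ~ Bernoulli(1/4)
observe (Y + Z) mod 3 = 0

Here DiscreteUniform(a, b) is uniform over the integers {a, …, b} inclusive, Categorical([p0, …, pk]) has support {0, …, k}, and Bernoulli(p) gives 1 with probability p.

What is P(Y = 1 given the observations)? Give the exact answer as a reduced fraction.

P(Y = 1 | obs) = 1/7

Enumerate traces; 243 have nonzero weight after conditioning:
  (X=0, Z=0, V=1, U=0, W=0, Y=0) weight 1/260
  (X=0, Z=0, V=1, U=0, W=1, Y=0) weight 1/780
  (X=0, Z=0, V=1, U=0, W=2, Y=0) weight 1/780
  (X=0, Z=0, V=1, U=1, W=0, Y=0) weight 1/260
  (X=0, Z=0, V=1, U=1, W=1, Y=0) weight 1/780
  (X=0, Z=0, V=1, U=1, W=2, Y=0) weight 1/780
  (X=0, Z=0, V=1, U=2, W=0, Y=0) weight 1/260
  (X=0, Z=0, V=1, U=2, W=1, Y=0) weight 1/780
  (X=0, Z=2, V=1, U=0, W=0, Y=1) weight 1/780
  … 234 more
Group by Y:
  weight(Y=0) = 357/832
  weight(Y=1) = 119/1664
Total weight = 357/832 + 119/1664 = 833/1664
P(Y=0 | obs) = 357/832 / 833/1664 = 6/7
P(Y=1 | obs) = 119/1664 / 833/1664 = 1/7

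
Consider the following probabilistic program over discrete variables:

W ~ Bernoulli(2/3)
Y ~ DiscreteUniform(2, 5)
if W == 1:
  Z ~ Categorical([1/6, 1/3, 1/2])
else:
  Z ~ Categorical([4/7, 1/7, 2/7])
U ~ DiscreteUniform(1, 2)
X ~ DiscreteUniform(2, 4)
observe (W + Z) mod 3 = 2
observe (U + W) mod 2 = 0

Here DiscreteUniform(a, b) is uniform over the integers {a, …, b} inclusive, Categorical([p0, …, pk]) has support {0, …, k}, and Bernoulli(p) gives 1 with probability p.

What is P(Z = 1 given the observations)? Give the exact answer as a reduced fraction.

P(Z = 1 | obs) = 7/10

Enumerate traces; 24 have nonzero weight after conditioning:
  (W=0, Y=2, Z=2, U=2, X=2) weight 1/252
  (W=0, Y=2, Z=2, U=2, X=3) weight 1/252
  (W=0, Y=2, Z=2, U=2, X=4) weight 1/252
  (W=0, Y=3, Z=2, U=2, X=2) weight 1/252
  (W=0, Y=3, Z=2, U=2, X=3) weight 1/252
  (W=0, Y=3, Z=2, U=2, X=4) weight 1/252
  (W=0, Y=4, Z=2, U=2, X=2) weight 1/252
  (W=0, Y=4, Z=2, U=2, X=3) weight 1/252
  (W=1, Y=2, Z=1, U=1, X=2) weight 1/108
  … 15 more
Group by Z:
  weight(Z=1) = 1/9
  weight(Z=2) = 1/21
Total weight = 1/9 + 1/21 = 10/63
P(Z=1 | obs) = 1/9 / 10/63 = 7/10
P(Z=2 | obs) = 1/21 / 10/63 = 3/10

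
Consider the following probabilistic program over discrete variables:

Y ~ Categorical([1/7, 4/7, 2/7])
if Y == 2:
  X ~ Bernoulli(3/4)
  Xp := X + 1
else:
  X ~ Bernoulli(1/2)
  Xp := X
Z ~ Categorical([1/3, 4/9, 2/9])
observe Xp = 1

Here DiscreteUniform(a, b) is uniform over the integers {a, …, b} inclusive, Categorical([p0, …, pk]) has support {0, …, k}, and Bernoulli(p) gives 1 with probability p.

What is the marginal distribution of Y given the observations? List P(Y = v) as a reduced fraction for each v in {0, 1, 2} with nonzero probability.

P(Y=0) = 1/6, P(Y=1) = 2/3, P(Y=2) = 1/6

Enumerate traces; 9 have nonzero weight after conditioning:
  (Y=0, X=1, Z=0) weight 1/42
  (Y=0, X=1, Z=1) weight 2/63
  (Y=0, X=1, Z=2) weight 1/63
  (Y=1, X=1, Z=0) weight 2/21
  (Y=1, X=1, Z=1) weight 8/63
  (Y=1, X=1, Z=2) weight 4/63
  (Y=2, X=0, Z=0) weight 1/42
  (Y=2, X=0, Z=1) weight 2/63
  … 1 more
Group by Y:
  weight(Y=0) = 1/14
  weight(Y=1) = 2/7
  weight(Y=2) = 1/14
Total weight = 1/14 + 2/7 + 1/14 = 3/7
P(Y=0 | obs) = 1/14 / 3/7 = 1/6
P(Y=1 | obs) = 2/7 / 3/7 = 2/3
P(Y=2 | obs) = 1/14 / 3/7 = 1/6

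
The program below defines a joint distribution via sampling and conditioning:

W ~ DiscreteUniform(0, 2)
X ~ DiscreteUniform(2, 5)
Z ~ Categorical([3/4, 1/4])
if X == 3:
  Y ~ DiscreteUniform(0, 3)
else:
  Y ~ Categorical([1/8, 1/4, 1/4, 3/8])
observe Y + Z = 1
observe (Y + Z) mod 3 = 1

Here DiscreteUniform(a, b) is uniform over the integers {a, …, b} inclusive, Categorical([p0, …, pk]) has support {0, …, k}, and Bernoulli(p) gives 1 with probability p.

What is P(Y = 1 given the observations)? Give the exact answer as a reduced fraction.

P(Y = 1 | obs) = 24/29

Enumerate traces; 24 have nonzero weight after conditioning:
  (W=0, X=2, Z=0, Y=1) weight 1/64
  (W=0, X=2, Z=1, Y=0) weight 1/384
  (W=0, X=3, Z=0, Y=1) weight 1/64
  (W=0, X=3, Z=1, Y=0) weight 1/192
  (W=0, X=4, Z=0, Y=1) weight 1/64
  (W=0, X=4, Z=1, Y=0) weight 1/384
  (W=0, X=5, Z=0, Y=1) weight 1/64
  (W=0, X=5, Z=1, Y=0) weight 1/384
  … 16 more
Group by Y:
  weight(Y=0) = 5/128
  weight(Y=1) = 3/16
Total weight = 5/128 + 3/16 = 29/128
P(Y=0 | obs) = 5/128 / 29/128 = 5/29
P(Y=1 | obs) = 3/16 / 29/128 = 24/29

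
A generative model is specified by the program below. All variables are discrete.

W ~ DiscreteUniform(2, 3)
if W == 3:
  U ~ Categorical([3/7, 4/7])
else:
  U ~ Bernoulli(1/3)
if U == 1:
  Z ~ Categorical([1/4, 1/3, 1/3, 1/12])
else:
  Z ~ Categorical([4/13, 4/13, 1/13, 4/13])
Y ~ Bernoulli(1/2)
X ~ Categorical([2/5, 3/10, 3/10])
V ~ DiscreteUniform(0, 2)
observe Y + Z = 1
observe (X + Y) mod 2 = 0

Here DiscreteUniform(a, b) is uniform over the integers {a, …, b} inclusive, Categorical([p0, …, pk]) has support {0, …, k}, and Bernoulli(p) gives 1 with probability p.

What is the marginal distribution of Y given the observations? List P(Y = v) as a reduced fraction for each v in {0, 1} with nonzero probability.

P(Y=0) = 14644/20179, P(Y=1) = 5535/20179

Enumerate traces; 36 have nonzero weight after conditioning:
  (W=2, U=0, Z=0, Y=1, X=1, V=0) weight 1/195
  (W=2, U=0, Z=0, Y=1, X=1, V=1) weight 1/195
  (W=2, U=0, Z=0, Y=1, X=1, V=2) weight 1/195
  (W=2, U=0, Z=1, Y=0, X=0, V=0) weight 4/585
  (W=2, U=0, Z=1, Y=0, X=0, V=1) weight 4/585
  (W=2, U=0, Z=1, Y=0, X=0, V=2) weight 4/585
  (W=2, U=0, Z=1, Y=0, X=2, V=0) weight 1/195
  (W=2, U=0, Z=1, Y=0, X=2, V=1) weight 1/195
  … 28 more
Group by Y:
  weight(Y=0) = 523/4680
  weight(Y=1) = 123/2912
Total weight = 523/4680 + 123/2912 = 20179/131040
P(Y=0 | obs) = 523/4680 / 20179/131040 = 14644/20179
P(Y=1 | obs) = 123/2912 / 20179/131040 = 5535/20179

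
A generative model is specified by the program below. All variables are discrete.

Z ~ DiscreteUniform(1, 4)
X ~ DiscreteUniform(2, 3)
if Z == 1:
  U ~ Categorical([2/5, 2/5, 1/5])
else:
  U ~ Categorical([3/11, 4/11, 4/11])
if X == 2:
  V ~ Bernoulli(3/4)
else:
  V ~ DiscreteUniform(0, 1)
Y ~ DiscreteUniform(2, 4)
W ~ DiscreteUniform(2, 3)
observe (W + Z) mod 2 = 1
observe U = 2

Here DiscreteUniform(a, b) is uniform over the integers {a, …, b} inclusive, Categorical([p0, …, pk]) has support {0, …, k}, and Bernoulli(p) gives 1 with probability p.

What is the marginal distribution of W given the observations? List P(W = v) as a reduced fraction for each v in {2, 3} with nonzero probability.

Enumerate traces; 48 have nonzero weight after conditioning:
  (Z=1, X=2, U=2, V=0, Y=2, W=2) weight 1/960
  (Z=1, X=2, U=2, V=0, Y=3, W=2) weight 1/960
  (Z=1, X=2, U=2, V=0, Y=4, W=2) weight 1/960
  (Z=1, X=2, U=2, V=1, Y=2, W=2) weight 1/320
  (Z=1, X=2, U=2, V=1, Y=3, W=2) weight 1/320
  (Z=1, X=2, U=2, V=1, Y=4, W=2) weight 1/320
  (Z=1, X=3, U=2, V=0, Y=2, W=2) weight 1/480
  (Z=1, X=3, U=2, V=0, Y=3, W=2) weight 1/480
  (Z=2, X=2, U=2, V=0, Y=2, W=3) weight 1/528
  … 39 more
Group by W:
  weight(W=2) = 31/440
  weight(W=3) = 1/11
Total weight = 31/440 + 1/11 = 71/440
P(W=2 | obs) = 31/440 / 71/440 = 31/71
P(W=3 | obs) = 1/11 / 71/440 = 40/71

P(W=2) = 31/71, P(W=3) = 40/71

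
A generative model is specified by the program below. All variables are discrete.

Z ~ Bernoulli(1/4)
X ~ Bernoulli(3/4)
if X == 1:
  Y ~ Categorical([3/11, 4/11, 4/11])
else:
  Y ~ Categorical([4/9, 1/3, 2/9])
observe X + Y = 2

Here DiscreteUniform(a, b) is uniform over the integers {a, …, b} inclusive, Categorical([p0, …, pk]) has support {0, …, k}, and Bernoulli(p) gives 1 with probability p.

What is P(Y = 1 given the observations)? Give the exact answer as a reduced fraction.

P(Y = 1 | obs) = 54/65

Enumerate traces; 4 have nonzero weight after conditioning:
  (Z=0, X=0, Y=2) weight 1/24
  (Z=0, X=1, Y=1) weight 9/44
  (Z=1, X=0, Y=2) weight 1/72
  (Z=1, X=1, Y=1) weight 3/44
Group by Y:
  weight(Y=1) = 3/11
  weight(Y=2) = 1/18
Total weight = 3/11 + 1/18 = 65/198
P(Y=1 | obs) = 3/11 / 65/198 = 54/65
P(Y=2 | obs) = 1/18 / 65/198 = 11/65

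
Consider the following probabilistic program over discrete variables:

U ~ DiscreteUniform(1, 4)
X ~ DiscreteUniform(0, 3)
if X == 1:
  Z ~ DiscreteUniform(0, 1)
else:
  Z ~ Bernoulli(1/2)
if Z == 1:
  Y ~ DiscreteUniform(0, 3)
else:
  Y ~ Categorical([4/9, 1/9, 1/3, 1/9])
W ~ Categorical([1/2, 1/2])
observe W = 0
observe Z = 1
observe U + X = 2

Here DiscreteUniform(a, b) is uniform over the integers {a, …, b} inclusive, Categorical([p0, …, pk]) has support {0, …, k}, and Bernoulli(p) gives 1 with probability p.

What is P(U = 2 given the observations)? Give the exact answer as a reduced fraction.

Enumerate traces; 8 have nonzero weight after conditioning:
  (U=1, X=1, Z=1, Y=0, W=0) weight 1/256
  (U=1, X=1, Z=1, Y=1, W=0) weight 1/256
  (U=1, X=1, Z=1, Y=2, W=0) weight 1/256
  (U=1, X=1, Z=1, Y=3, W=0) weight 1/256
  (U=2, X=0, Z=1, Y=0, W=0) weight 1/256
  (U=2, X=0, Z=1, Y=1, W=0) weight 1/256
  (U=2, X=0, Z=1, Y=2, W=0) weight 1/256
  (U=2, X=0, Z=1, Y=3, W=0) weight 1/256
Group by U:
  weight(U=1) = 1/64
  weight(U=2) = 1/64
Total weight = 1/64 + 1/64 = 1/32
P(U=1 | obs) = 1/64 / 1/32 = 1/2
P(U=2 | obs) = 1/64 / 1/32 = 1/2

P(U = 2 | obs) = 1/2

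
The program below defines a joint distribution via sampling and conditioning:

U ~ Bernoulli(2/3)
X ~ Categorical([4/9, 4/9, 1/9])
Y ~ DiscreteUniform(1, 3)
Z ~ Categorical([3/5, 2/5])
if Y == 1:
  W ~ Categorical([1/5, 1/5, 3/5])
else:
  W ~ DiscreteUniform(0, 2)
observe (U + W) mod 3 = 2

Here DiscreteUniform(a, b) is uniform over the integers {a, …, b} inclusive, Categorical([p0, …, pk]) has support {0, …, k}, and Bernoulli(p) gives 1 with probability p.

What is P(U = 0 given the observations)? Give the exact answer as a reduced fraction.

Enumerate traces; 36 have nonzero weight after conditioning:
  (U=0, X=0, Y=1, Z=0, W=2) weight 4/225
  (U=0, X=0, Y=1, Z=1, W=2) weight 8/675
  (U=0, X=0, Y=2, Z=0, W=2) weight 4/405
  (U=0, X=0, Y=2, Z=1, W=2) weight 8/1215
  (U=0, X=0, Y=3, Z=0, W=2) weight 4/405
  (U=0, X=0, Y=3, Z=1, W=2) weight 8/1215
  (U=0, X=1, Y=1, Z=0, W=2) weight 4/225
  (U=0, X=1, Y=1, Z=1, W=2) weight 8/675
  (U=1, X=0, Y=1, Z=0, W=1) weight 8/675
  … 27 more
Group by U:
  weight(U=0) = 19/135
  weight(U=1) = 26/135
Total weight = 19/135 + 26/135 = 1/3
P(U=0 | obs) = 19/135 / 1/3 = 19/45
P(U=1 | obs) = 26/135 / 1/3 = 26/45

P(U = 0 | obs) = 19/45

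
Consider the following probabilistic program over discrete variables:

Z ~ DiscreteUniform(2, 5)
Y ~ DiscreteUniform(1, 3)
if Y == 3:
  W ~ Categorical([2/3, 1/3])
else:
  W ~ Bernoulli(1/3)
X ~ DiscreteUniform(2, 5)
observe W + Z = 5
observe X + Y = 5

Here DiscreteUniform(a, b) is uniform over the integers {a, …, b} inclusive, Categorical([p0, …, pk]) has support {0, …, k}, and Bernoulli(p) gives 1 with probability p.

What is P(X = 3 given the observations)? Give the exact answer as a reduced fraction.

P(X = 3 | obs) = 1/3

Enumerate traces; 6 have nonzero weight after conditioning:
  (Z=4, Y=1, W=1, X=4) weight 1/144
  (Z=4, Y=2, W=1, X=3) weight 1/144
  (Z=4, Y=3, W=1, X=2) weight 1/144
  (Z=5, Y=1, W=0, X=4) weight 1/72
  (Z=5, Y=2, W=0, X=3) weight 1/72
  (Z=5, Y=3, W=0, X=2) weight 1/72
Group by X:
  weight(X=2) = 1/48
  weight(X=3) = 1/48
  weight(X=4) = 1/48
Total weight = 1/48 + 1/48 + 1/48 = 1/16
P(X=2 | obs) = 1/48 / 1/16 = 1/3
P(X=3 | obs) = 1/48 / 1/16 = 1/3
P(X=4 | obs) = 1/48 / 1/16 = 1/3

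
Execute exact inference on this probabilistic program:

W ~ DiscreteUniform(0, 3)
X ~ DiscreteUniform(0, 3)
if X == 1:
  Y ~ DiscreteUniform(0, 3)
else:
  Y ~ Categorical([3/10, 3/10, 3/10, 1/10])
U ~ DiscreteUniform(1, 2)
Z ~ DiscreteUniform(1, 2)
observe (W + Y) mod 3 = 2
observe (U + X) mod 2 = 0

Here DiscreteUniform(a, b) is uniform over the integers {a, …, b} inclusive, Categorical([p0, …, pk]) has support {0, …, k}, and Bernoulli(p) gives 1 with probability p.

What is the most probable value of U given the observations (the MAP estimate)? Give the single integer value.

Enumerate traces; 40 have nonzero weight after conditioning:
  (W=0, X=0, Y=2, U=2, Z=1) weight 3/640
  (W=0, X=0, Y=2, U=2, Z=2) weight 3/640
  (W=0, X=1, Y=2, U=1, Z=1) weight 1/256
  (W=0, X=1, Y=2, U=1, Z=2) weight 1/256
  (W=0, X=2, Y=2, U=2, Z=1) weight 3/640
  (W=0, X=2, Y=2, U=2, Z=2) weight 3/640
  (W=0, X=3, Y=2, U=1, Z=1) weight 3/640
  (W=0, X=3, Y=2, U=1, Z=2) weight 3/640
  … 32 more
Group by U:
  weight(U=1) = 51/640
  weight(U=2) = 13/160
Total weight = 51/640 + 13/160 = 103/640
P(U=1 | obs) = 51/640 / 103/640 = 51/103
P(U=2 | obs) = 13/160 / 103/640 = 52/103
argmax = 2

argmax_v P(U = v | obs) = 2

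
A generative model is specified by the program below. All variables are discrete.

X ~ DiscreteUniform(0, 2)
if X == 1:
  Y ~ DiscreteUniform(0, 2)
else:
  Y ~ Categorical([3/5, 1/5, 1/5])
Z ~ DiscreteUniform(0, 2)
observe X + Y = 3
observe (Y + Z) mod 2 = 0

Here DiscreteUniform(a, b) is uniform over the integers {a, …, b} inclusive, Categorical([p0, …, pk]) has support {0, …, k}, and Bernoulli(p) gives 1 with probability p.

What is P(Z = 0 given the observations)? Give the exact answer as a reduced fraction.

Enumerate traces; 3 have nonzero weight after conditioning:
  (X=1, Y=2, Z=0) weight 1/27
  (X=1, Y=2, Z=2) weight 1/27
  (X=2, Y=1, Z=1) weight 1/45
Group by Z:
  weight(Z=0) = 1/27
  weight(Z=1) = 1/45
  weight(Z=2) = 1/27
Total weight = 1/27 + 1/45 + 1/27 = 13/135
P(Z=0 | obs) = 1/27 / 13/135 = 5/13
P(Z=1 | obs) = 1/45 / 13/135 = 3/13
P(Z=2 | obs) = 1/27 / 13/135 = 5/13

P(Z = 0 | obs) = 5/13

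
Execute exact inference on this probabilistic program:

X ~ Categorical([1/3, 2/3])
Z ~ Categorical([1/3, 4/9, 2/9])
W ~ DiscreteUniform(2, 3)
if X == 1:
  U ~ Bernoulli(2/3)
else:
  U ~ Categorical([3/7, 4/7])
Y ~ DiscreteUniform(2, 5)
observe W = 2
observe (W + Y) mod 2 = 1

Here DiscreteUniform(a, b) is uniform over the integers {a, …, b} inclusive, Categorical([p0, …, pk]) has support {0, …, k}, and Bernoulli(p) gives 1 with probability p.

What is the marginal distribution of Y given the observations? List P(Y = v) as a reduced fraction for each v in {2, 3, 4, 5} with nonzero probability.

P(Y=3) = 1/2, P(Y=5) = 1/2

Enumerate traces; 24 have nonzero weight after conditioning:
  (X=0, Z=0, W=2, U=0, Y=3) weight 1/168
  (X=0, Z=0, W=2, U=0, Y=5) weight 1/168
  (X=0, Z=0, W=2, U=1, Y=3) weight 1/126
  (X=0, Z=0, W=2, U=1, Y=5) weight 1/126
  (X=0, Z=1, W=2, U=0, Y=3) weight 1/126
  (X=0, Z=1, W=2, U=0, Y=5) weight 1/126
  (X=0, Z=1, W=2, U=1, Y=3) weight 2/189
  (X=0, Z=1, W=2, U=1, Y=5) weight 2/189
  … 16 more
Group by Y:
  weight(Y=3) = 1/8
  weight(Y=5) = 1/8
Total weight = 1/8 + 1/8 = 1/4
P(Y=3 | obs) = 1/8 / 1/4 = 1/2
P(Y=5 | obs) = 1/8 / 1/4 = 1/2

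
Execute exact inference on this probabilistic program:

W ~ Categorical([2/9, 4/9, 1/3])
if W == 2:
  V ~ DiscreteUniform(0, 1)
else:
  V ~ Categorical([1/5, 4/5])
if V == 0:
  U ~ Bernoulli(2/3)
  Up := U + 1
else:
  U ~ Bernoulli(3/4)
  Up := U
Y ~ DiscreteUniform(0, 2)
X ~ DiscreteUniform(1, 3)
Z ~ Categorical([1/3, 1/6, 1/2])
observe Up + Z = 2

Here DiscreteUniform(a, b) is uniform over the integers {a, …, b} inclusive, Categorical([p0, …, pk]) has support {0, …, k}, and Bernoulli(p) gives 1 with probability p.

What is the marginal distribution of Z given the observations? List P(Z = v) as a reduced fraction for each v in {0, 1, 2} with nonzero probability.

Enumerate traces; 108 have nonzero weight after conditioning:
  (W=0, V=0, U=0, Y=0, X=1, Z=1) weight 1/3645
  (W=0, V=0, U=0, Y=0, X=2, Z=1) weight 1/3645
  (W=0, V=0, U=0, Y=0, X=3, Z=1) weight 1/3645
  (W=0, V=0, U=0, Y=1, X=1, Z=1) weight 1/3645
  (W=0, V=0, U=0, Y=1, X=2, Z=1) weight 1/3645
  (W=0, V=0, U=0, Y=1, X=3, Z=1) weight 1/3645
  (W=0, V=0, U=0, Y=2, X=1, Z=1) weight 1/3645
  (W=0, V=0, U=0, Y=2, X=2, Z=1) weight 1/3645
  (W=0, V=0, U=1, Y=0, X=1, Z=0) weight 4/3645
  (W=0, V=1, U=0, Y=0, X=1, Z=2) weight 1/405
  … 98 more
Group by Z:
  weight(Z=0) = 1/15
  weight(Z=1) = 5/48
  weight(Z=2) = 7/80
Total weight = 1/15 + 5/48 + 7/80 = 31/120
P(Z=0 | obs) = 1/15 / 31/120 = 8/31
P(Z=1 | obs) = 5/48 / 31/120 = 25/62
P(Z=2 | obs) = 7/80 / 31/120 = 21/62

P(Z=0) = 8/31, P(Z=1) = 25/62, P(Z=2) = 21/62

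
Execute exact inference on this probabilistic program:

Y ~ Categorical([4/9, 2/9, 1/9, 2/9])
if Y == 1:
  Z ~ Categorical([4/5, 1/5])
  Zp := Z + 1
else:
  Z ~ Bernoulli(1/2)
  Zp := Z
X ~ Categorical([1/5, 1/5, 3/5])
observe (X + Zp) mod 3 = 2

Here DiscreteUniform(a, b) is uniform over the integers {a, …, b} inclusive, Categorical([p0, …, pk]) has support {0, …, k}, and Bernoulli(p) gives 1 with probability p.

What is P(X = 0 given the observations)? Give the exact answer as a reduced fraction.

P(X = 0 | obs) = 1/40

Enumerate traces; 8 have nonzero weight after conditioning:
  (Y=0, Z=0, X=2) weight 2/15
  (Y=0, Z=1, X=1) weight 2/45
  (Y=1, Z=0, X=1) weight 8/225
  (Y=1, Z=1, X=0) weight 2/225
  (Y=2, Z=0, X=2) weight 1/30
  (Y=2, Z=1, X=1) weight 1/90
  (Y=3, Z=0, X=2) weight 1/15
  (Y=3, Z=1, X=1) weight 1/45
Group by X:
  weight(X=0) = 2/225
  weight(X=1) = 17/150
  weight(X=2) = 7/30
Total weight = 2/225 + 17/150 + 7/30 = 16/45
P(X=0 | obs) = 2/225 / 16/45 = 1/40
P(X=1 | obs) = 17/150 / 16/45 = 51/160
P(X=2 | obs) = 7/30 / 16/45 = 21/32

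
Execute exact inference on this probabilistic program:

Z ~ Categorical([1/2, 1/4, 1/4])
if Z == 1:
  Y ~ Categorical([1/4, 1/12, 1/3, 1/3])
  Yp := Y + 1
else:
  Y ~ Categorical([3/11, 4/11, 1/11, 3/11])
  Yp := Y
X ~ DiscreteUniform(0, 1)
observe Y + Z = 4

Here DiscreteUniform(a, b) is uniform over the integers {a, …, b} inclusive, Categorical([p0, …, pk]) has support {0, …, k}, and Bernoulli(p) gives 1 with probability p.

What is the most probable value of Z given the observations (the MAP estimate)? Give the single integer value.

Enumerate traces; 4 have nonzero weight after conditioning:
  (Z=1, Y=3, X=0) weight 1/24
  (Z=1, Y=3, X=1) weight 1/24
  (Z=2, Y=2, X=0) weight 1/88
  (Z=2, Y=2, X=1) weight 1/88
Group by Z:
  weight(Z=1) = 1/12
  weight(Z=2) = 1/44
Total weight = 1/12 + 1/44 = 7/66
P(Z=1 | obs) = 1/12 / 7/66 = 11/14
P(Z=2 | obs) = 1/44 / 7/66 = 3/14
argmax = 1

argmax_v P(Z = v | obs) = 1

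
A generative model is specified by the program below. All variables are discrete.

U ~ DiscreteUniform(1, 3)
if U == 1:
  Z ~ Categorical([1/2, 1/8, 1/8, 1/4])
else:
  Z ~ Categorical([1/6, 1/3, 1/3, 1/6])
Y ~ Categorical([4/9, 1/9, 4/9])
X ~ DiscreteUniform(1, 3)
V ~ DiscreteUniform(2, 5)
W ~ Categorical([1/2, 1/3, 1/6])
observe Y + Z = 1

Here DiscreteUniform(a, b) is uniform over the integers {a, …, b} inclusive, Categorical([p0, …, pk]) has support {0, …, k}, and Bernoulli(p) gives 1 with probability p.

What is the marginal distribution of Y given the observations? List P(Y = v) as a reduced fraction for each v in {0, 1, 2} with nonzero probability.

P(Y=0) = 19/24, P(Y=1) = 5/24

Enumerate traces; 216 have nonzero weight after conditioning:
  (U=1, Z=0, Y=1, X=1, V=2, W=0) weight 1/1296
  (U=1, Z=0, Y=1, X=1, V=2, W=1) weight 1/1944
  (U=1, Z=0, Y=1, X=1, V=2, W=2) weight 1/3888
  (U=1, Z=0, Y=1, X=1, V=3, W=0) weight 1/1296
  (U=1, Z=0, Y=1, X=1, V=3, W=1) weight 1/1944
  (U=1, Z=0, Y=1, X=1, V=3, W=2) weight 1/3888
  (U=1, Z=0, Y=1, X=1, V=4, W=0) weight 1/1296
  (U=1, Z=0, Y=1, X=1, V=4, W=1) weight 1/1944
  (U=1, Z=1, Y=0, X=1, V=2, W=0) weight 1/1296
  … 207 more
Group by Y:
  weight(Y=0) = 19/162
  weight(Y=1) = 5/162
Total weight = 19/162 + 5/162 = 4/27
P(Y=0 | obs) = 19/162 / 4/27 = 19/24
P(Y=1 | obs) = 5/162 / 4/27 = 5/24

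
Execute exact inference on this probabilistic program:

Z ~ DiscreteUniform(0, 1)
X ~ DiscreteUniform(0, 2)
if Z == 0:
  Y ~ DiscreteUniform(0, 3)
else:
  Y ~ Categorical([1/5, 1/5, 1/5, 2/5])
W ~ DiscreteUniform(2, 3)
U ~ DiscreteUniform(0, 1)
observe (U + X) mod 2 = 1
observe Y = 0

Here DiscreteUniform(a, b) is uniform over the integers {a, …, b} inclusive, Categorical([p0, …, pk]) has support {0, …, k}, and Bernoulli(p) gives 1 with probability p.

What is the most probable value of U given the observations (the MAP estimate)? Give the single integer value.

Enumerate traces; 12 have nonzero weight after conditioning:
  (Z=0, X=0, Y=0, W=2, U=1) weight 1/96
  (Z=0, X=0, Y=0, W=3, U=1) weight 1/96
  (Z=0, X=1, Y=0, W=2, U=0) weight 1/96
  (Z=0, X=1, Y=0, W=3, U=0) weight 1/96
  (Z=0, X=2, Y=0, W=2, U=1) weight 1/96
  (Z=0, X=2, Y=0, W=3, U=1) weight 1/96
  (Z=1, X=0, Y=0, W=2, U=1) weight 1/120
  (Z=1, X=0, Y=0, W=3, U=1) weight 1/120
  … 4 more
Group by U:
  weight(U=0) = 3/80
  weight(U=1) = 3/40
Total weight = 3/80 + 3/40 = 9/80
P(U=0 | obs) = 3/80 / 9/80 = 1/3
P(U=1 | obs) = 3/40 / 9/80 = 2/3
argmax = 1

argmax_v P(U = v | obs) = 1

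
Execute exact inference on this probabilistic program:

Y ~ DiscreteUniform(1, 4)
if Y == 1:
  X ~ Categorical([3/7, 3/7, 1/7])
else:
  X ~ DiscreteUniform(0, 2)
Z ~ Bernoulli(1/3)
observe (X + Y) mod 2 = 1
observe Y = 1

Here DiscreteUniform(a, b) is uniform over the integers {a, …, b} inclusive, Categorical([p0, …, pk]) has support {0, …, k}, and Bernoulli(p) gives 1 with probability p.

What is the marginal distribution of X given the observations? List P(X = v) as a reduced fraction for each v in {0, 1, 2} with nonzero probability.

P(X=0) = 3/4, P(X=2) = 1/4

Enumerate traces; 4 have nonzero weight after conditioning:
  (Y=1, X=0, Z=0) weight 1/14
  (Y=1, X=0, Z=1) weight 1/28
  (Y=1, X=2, Z=0) weight 1/42
  (Y=1, X=2, Z=1) weight 1/84
Group by X:
  weight(X=0) = 3/28
  weight(X=2) = 1/28
Total weight = 3/28 + 1/28 = 1/7
P(X=0 | obs) = 3/28 / 1/7 = 3/4
P(X=2 | obs) = 1/28 / 1/7 = 1/4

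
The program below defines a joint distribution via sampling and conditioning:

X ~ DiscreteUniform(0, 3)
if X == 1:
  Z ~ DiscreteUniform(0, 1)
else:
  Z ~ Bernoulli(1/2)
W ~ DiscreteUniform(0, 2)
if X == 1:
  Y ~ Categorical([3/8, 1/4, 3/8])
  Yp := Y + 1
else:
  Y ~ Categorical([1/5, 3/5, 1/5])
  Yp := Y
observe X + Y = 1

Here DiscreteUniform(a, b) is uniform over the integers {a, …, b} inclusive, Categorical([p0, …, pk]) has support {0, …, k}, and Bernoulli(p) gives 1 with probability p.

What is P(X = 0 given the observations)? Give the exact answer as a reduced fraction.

Enumerate traces; 12 have nonzero weight after conditioning:
  (X=0, Z=0, W=0, Y=1) weight 1/40
  (X=0, Z=0, W=1, Y=1) weight 1/40
  (X=0, Z=0, W=2, Y=1) weight 1/40
  (X=0, Z=1, W=0, Y=1) weight 1/40
  (X=0, Z=1, W=1, Y=1) weight 1/40
  (X=0, Z=1, W=2, Y=1) weight 1/40
  (X=1, Z=0, W=0, Y=0) weight 1/64
  (X=1, Z=0, W=1, Y=0) weight 1/64
  … 4 more
Group by X:
  weight(X=0) = 3/20
  weight(X=1) = 3/32
Total weight = 3/20 + 3/32 = 39/160
P(X=0 | obs) = 3/20 / 39/160 = 8/13
P(X=1 | obs) = 3/32 / 39/160 = 5/13

P(X = 0 | obs) = 8/13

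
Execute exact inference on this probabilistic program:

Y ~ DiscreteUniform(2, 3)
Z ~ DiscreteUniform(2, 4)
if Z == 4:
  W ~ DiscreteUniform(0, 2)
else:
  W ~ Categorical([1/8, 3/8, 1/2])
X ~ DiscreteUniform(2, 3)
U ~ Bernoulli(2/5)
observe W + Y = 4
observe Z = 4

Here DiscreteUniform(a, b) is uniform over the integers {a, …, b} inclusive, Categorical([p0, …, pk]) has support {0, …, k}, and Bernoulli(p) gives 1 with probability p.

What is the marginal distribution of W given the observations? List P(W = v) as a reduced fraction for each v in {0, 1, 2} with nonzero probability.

P(W=1) = 1/2, P(W=2) = 1/2

Enumerate traces; 8 have nonzero weight after conditioning:
  (Y=2, Z=4, W=2, X=2, U=0) weight 1/60
  (Y=2, Z=4, W=2, X=2, U=1) weight 1/90
  (Y=2, Z=4, W=2, X=3, U=0) weight 1/60
  (Y=2, Z=4, W=2, X=3, U=1) weight 1/90
  (Y=3, Z=4, W=1, X=2, U=0) weight 1/60
  (Y=3, Z=4, W=1, X=2, U=1) weight 1/90
  (Y=3, Z=4, W=1, X=3, U=0) weight 1/60
  (Y=3, Z=4, W=1, X=3, U=1) weight 1/90
Group by W:
  weight(W=1) = 1/18
  weight(W=2) = 1/18
Total weight = 1/18 + 1/18 = 1/9
P(W=1 | obs) = 1/18 / 1/9 = 1/2
P(W=2 | obs) = 1/18 / 1/9 = 1/2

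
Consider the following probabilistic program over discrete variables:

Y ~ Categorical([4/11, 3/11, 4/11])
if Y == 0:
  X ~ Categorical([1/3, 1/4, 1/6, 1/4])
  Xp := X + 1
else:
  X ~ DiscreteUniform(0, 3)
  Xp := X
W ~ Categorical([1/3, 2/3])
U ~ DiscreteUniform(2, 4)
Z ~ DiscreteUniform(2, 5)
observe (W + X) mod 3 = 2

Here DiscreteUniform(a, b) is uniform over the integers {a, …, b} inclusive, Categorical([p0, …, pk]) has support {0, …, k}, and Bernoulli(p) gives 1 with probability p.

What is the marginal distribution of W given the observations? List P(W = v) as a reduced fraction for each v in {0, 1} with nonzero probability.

Enumerate traces; 72 have nonzero weight after conditioning:
  (Y=0, X=1, W=1, U=2, Z=2) weight 1/198
  (Y=0, X=1, W=1, U=2, Z=3) weight 1/198
  (Y=0, X=1, W=1, U=2, Z=4) weight 1/198
  (Y=0, X=1, W=1, U=2, Z=5) weight 1/198
  (Y=0, X=1, W=1, U=3, Z=2) weight 1/198
  (Y=0, X=1, W=1, U=3, Z=3) weight 1/198
  (Y=0, X=1, W=1, U=3, Z=4) weight 1/198
  (Y=0, X=1, W=1, U=3, Z=5) weight 1/198
  (Y=0, X=2, W=0, U=2, Z=2) weight 1/594
  … 63 more
Group by W:
  weight(W=0) = 29/396
  weight(W=1) = 1/6
Total weight = 29/396 + 1/6 = 95/396
P(W=0 | obs) = 29/396 / 95/396 = 29/95
P(W=1 | obs) = 1/6 / 95/396 = 66/95

P(W=0) = 29/95, P(W=1) = 66/95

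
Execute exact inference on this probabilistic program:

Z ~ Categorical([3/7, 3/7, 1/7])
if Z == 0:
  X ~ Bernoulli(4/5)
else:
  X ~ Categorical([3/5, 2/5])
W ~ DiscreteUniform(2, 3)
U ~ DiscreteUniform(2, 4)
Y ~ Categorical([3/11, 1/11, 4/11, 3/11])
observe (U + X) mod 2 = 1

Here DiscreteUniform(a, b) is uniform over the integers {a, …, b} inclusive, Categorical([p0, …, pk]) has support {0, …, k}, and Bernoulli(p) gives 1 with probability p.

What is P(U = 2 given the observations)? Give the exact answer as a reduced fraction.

P(U = 2 | obs) = 4/11

Enumerate traces; 72 have nonzero weight after conditioning:
  (Z=0, X=0, W=2, U=3, Y=0) weight 3/770
  (Z=0, X=0, W=2, U=3, Y=1) weight 1/770
  (Z=0, X=0, W=2, U=3, Y=2) weight 2/385
  (Z=0, X=0, W=2, U=3, Y=3) weight 3/770
  (Z=0, X=0, W=3, U=3, Y=0) weight 3/770
  (Z=0, X=0, W=3, U=3, Y=1) weight 1/770
  (Z=0, X=0, W=3, U=3, Y=2) weight 2/385
  (Z=0, X=0, W=3, U=3, Y=3) weight 3/770
  (Z=0, X=1, W=2, U=2, Y=0) weight 6/385
  (Z=0, X=1, W=2, U=4, Y=0) weight 6/385
  … 62 more
Group by U:
  weight(U=2) = 4/21
  weight(U=3) = 1/7
  weight(U=4) = 4/21
Total weight = 4/21 + 1/7 + 4/21 = 11/21
P(U=2 | obs) = 4/21 / 11/21 = 4/11
P(U=3 | obs) = 1/7 / 11/21 = 3/11
P(U=4 | obs) = 4/21 / 11/21 = 4/11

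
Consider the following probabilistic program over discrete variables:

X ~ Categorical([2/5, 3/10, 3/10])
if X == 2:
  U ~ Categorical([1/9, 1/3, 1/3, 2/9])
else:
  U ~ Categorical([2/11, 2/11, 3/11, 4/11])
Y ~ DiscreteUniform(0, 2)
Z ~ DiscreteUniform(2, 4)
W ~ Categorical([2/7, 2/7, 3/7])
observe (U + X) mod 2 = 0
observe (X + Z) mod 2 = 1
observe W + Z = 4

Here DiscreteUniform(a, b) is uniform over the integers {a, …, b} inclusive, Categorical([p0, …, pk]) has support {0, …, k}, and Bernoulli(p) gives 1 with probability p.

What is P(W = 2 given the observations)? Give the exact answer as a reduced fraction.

P(W = 2 | obs) = 81/239

Enumerate traces; 24 have nonzero weight after conditioning:
  (X=0, U=0, Y=0, Z=3, W=1) weight 8/3465
  (X=0, U=0, Y=1, Z=3, W=1) weight 8/3465
  (X=0, U=0, Y=2, Z=3, W=1) weight 8/3465
  (X=0, U=2, Y=0, Z=3, W=1) weight 4/1155
  (X=0, U=2, Y=1, Z=3, W=1) weight 4/1155
  (X=0, U=2, Y=2, Z=3, W=1) weight 4/1155
  (X=1, U=1, Y=0, Z=2, W=2) weight 1/385
  (X=1, U=1, Y=0, Z=4, W=0) weight 2/1155
  … 16 more
Group by W:
  weight(W=0) = 6/385
  weight(W=1) = 104/3465
  weight(W=2) = 9/385
Total weight = 6/385 + 104/3465 + 9/385 = 239/3465
P(W=0 | obs) = 6/385 / 239/3465 = 54/239
P(W=1 | obs) = 104/3465 / 239/3465 = 104/239
P(W=2 | obs) = 9/385 / 239/3465 = 81/239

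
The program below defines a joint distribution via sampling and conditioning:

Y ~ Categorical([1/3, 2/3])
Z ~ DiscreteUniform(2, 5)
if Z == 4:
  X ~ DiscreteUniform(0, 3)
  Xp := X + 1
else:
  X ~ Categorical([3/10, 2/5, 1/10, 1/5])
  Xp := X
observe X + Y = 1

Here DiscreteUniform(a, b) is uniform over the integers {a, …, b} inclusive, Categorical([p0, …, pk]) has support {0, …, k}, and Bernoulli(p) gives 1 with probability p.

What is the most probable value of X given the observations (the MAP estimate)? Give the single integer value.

argmax_v P(X = v | obs) = 0

Enumerate traces; 8 have nonzero weight after conditioning:
  (Y=0, Z=2, X=1) weight 1/30
  (Y=0, Z=3, X=1) weight 1/30
  (Y=0, Z=4, X=1) weight 1/48
  (Y=0, Z=5, X=1) weight 1/30
  (Y=1, Z=2, X=0) weight 1/20
  (Y=1, Z=3, X=0) weight 1/20
  (Y=1, Z=4, X=0) weight 1/24
  (Y=1, Z=5, X=0) weight 1/20
Group by X:
  weight(X=0) = 23/120
  weight(X=1) = 29/240
Total weight = 23/120 + 29/240 = 5/16
P(X=0 | obs) = 23/120 / 5/16 = 46/75
P(X=1 | obs) = 29/240 / 5/16 = 29/75
argmax = 0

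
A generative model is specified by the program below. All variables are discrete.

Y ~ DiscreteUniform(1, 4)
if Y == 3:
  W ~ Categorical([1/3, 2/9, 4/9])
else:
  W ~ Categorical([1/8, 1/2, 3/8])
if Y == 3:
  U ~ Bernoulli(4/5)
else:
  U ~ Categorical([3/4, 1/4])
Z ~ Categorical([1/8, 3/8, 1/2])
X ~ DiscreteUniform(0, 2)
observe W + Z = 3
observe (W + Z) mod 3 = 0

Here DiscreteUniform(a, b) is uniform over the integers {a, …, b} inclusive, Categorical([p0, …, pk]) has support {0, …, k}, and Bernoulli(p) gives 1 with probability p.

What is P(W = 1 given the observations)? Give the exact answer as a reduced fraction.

P(W = 1 | obs) = 496/835

Enumerate traces; 48 have nonzero weight after conditioning:
  (Y=1, W=1, U=0, Z=2, X=0) weight 1/64
  (Y=1, W=1, U=0, Z=2, X=1) weight 1/64
  (Y=1, W=1, U=0, Z=2, X=2) weight 1/64
  (Y=1, W=1, U=1, Z=2, X=0) weight 1/192
  (Y=1, W=1, U=1, Z=2, X=1) weight 1/192
  (Y=1, W=1, U=1, Z=2, X=2) weight 1/192
  (Y=1, W=2, U=0, Z=1, X=0) weight 9/1024
  (Y=1, W=2, U=0, Z=1, X=1) weight 9/1024
  … 40 more
Group by W:
  weight(W=1) = 31/144
  weight(W=2) = 113/768
Total weight = 31/144 + 113/768 = 835/2304
P(W=1 | obs) = 31/144 / 835/2304 = 496/835
P(W=2 | obs) = 113/768 / 835/2304 = 339/835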